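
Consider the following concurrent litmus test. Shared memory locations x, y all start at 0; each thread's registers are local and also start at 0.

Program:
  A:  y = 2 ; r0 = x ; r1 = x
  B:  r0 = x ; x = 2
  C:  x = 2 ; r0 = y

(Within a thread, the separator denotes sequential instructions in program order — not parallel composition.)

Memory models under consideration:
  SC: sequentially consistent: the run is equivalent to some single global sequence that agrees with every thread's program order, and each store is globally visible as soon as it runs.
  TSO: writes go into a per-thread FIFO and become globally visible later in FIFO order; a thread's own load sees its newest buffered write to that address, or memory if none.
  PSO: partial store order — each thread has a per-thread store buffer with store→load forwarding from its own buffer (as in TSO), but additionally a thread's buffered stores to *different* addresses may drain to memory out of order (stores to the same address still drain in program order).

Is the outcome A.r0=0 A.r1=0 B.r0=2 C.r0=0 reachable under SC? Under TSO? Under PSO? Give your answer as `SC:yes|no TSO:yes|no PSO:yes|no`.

SC:no TSO:yes PSO:yes

outcome vector order: (A.r0,A.r1,B.r0,C.r0)
SC: 8 outcomes — {(0,0,0,2) (0,0,2,2) (0,2,0,2) (0,2,2,2) (2,2,0,0) (2,2,0,2) (2,2,2,0) (2,2,2,2)}
TSO: 12 outcomes — {(0,0,0,0) (0,0,0,2) (0,0,2,0) (0,0,2,2) (0,2,0,0) (0,2,0,2) (0,2,2,0) (0,2,2,2) (2,2,0,0) (2,2,0,2) (2,2,2,0) (2,2,2,2)}
PSO: 12 outcomes — {(0,0,0,0) (0,0,0,2) (0,0,2,0) (0,0,2,2) (0,2,0,0) (0,2,0,2) (0,2,2,0) (0,2,2,2) (2,2,0,0) (2,2,0,2) (2,2,2,0) (2,2,2,2)}
target (0,0,2,0) ∈ {TSO,PSO}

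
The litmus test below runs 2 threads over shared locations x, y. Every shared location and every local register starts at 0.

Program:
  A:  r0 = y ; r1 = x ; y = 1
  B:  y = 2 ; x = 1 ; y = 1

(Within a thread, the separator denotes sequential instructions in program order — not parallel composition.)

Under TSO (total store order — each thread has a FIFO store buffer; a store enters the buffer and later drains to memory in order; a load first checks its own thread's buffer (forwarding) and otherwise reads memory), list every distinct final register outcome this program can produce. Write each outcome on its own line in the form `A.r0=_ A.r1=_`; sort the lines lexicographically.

A.r0=0 A.r1=0
A.r0=0 A.r1=1
A.r0=1 A.r1=1
A.r0=2 A.r1=0
A.r0=2 A.r1=1

outcome vector order: (A.r0,A.r1)
|TSO outcomes| = 5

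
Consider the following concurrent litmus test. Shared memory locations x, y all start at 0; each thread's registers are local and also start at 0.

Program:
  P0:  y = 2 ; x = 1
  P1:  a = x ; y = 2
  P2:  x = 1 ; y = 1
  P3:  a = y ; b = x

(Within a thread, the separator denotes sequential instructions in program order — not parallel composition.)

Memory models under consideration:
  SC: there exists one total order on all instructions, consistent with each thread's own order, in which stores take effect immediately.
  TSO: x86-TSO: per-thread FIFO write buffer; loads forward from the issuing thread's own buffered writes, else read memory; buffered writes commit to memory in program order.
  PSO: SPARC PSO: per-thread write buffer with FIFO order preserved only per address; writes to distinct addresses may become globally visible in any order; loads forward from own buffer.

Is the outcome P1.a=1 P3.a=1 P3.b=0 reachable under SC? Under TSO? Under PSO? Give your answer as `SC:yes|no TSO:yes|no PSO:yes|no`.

SC:no TSO:no PSO:yes

outcome vector order: (P1.a,P3.a,P3.b)
SC (10): (0,0,0), (0,0,1), (0,1,1), (0,2,0), (0,2,1), (1,0,0), (1,0,1), (1,1,1), (1,2,0), (1,2,1)
TSO (10): (0,0,0), (0,0,1), (0,1,1), (0,2,0), (0,2,1), (1,0,0), (1,0,1), (1,1,1), (1,2,0), (1,2,1)
PSO (12): (0,0,0), (0,0,1), (0,1,0), (0,1,1), (0,2,0), (0,2,1), (1,0,0), (1,0,1), (1,1,0), (1,1,1), (1,2,0), (1,2,1)
target (1,1,0) ∈ {PSO}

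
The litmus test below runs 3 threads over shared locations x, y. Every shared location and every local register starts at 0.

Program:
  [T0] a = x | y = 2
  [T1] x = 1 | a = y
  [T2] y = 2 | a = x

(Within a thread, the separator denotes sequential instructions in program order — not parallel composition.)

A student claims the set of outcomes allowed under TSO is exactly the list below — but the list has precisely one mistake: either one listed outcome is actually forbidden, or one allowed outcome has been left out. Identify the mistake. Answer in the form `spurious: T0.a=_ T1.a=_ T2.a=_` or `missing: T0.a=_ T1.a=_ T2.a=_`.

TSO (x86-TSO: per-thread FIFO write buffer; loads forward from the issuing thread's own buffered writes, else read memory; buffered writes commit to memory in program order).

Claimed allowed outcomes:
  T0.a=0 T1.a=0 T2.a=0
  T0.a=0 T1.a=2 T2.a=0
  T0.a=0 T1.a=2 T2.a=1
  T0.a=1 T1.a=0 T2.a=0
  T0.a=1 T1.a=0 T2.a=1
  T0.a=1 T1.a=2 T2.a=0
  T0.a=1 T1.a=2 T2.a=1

outcome vector order: (T0.a,T1.a,T2.a)
TSO (8): <0 0 0>, <0 0 1>, <0 2 0>, <0 2 1>, <1 0 0>, <1 0 1>, <1 2 0>, <1 2 1>
TSO∖claimed = {<0 0 1>}

missing: T0.a=0 T1.a=0 T2.a=1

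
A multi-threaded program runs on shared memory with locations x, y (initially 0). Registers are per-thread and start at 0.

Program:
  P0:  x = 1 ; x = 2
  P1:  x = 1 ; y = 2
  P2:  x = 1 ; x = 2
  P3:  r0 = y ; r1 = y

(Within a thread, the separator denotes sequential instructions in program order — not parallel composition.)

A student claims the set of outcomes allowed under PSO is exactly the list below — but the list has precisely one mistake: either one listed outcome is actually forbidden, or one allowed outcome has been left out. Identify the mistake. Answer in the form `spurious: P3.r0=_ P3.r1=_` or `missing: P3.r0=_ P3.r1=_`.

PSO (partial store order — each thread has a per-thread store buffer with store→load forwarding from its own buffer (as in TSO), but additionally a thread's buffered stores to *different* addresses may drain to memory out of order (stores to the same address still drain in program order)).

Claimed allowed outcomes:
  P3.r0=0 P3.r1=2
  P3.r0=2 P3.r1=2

outcome vector order: (P3.r0,P3.r1)
PSO (3): (0,0), (0,2), (2,2)
PSO∖claimed = {(0,0)}

missing: P3.r0=0 P3.r1=0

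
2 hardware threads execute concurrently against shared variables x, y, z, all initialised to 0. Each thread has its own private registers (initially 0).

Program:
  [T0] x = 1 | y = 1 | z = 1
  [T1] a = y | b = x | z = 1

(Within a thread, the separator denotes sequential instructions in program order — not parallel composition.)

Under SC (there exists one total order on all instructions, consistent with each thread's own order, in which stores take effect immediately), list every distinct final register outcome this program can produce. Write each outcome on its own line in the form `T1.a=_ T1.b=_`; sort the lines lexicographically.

T1.a=0 T1.b=0
T1.a=0 T1.b=1
T1.a=1 T1.b=1

outcome vector order: (T1.a,T1.b)
|SC outcomes| = 3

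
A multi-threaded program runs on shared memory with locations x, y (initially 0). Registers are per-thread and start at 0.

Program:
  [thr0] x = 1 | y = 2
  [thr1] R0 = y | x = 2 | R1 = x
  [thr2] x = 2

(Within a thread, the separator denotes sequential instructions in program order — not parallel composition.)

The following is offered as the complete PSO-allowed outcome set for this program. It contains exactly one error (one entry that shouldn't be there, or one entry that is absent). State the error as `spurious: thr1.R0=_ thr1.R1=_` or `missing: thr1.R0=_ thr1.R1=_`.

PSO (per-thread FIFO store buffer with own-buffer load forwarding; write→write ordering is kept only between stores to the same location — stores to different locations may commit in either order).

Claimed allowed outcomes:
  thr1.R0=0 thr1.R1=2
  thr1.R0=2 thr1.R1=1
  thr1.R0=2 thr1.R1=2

outcome vector order: (thr1.R0,thr1.R1)
PSO (4): <0 1> <0 2> <2 1> <2 2>
PSO∖claimed = {<0 1>}

missing: thr1.R0=0 thr1.R1=1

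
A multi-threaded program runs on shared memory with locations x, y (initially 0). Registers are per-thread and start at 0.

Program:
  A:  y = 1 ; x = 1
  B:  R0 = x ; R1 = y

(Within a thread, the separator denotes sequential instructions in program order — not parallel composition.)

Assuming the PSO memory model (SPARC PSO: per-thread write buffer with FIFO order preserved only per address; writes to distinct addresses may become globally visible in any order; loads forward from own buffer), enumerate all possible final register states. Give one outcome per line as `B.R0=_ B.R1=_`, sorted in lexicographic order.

B.R0=0 B.R1=0
B.R0=0 B.R1=1
B.R0=1 B.R1=0
B.R0=1 B.R1=1

outcome vector order: (B.R0,B.R1)
|PSO outcomes| = 4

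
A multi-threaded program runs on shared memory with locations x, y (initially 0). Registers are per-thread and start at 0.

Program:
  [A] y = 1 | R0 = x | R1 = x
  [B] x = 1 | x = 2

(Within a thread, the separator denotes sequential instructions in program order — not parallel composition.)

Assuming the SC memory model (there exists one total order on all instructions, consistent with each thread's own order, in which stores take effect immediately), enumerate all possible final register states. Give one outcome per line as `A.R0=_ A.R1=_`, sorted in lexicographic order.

A.R0=0 A.R1=0
A.R0=0 A.R1=1
A.R0=0 A.R1=2
A.R0=1 A.R1=1
A.R0=1 A.R1=2
A.R0=2 A.R1=2

outcome vector order: (A.R0,A.R1)
|SC outcomes| = 6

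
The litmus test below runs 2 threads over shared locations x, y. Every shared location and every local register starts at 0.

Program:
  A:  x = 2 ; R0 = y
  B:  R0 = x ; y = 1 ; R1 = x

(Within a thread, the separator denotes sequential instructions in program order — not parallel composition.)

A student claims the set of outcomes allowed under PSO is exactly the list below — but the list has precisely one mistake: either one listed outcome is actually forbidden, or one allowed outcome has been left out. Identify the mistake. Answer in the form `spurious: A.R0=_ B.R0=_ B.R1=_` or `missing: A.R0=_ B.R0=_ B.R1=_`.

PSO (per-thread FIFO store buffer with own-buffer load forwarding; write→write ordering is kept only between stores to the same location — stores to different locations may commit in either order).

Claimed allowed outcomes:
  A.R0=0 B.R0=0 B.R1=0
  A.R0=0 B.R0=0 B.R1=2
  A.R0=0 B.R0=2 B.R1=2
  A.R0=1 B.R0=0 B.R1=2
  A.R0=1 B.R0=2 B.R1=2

missing: A.R0=1 B.R0=0 B.R1=0

outcome vector order: (A.R0,B.R0,B.R1)
PSO (6): 000; 002; 022; 100; 102; 122
PSO∖claimed = {100}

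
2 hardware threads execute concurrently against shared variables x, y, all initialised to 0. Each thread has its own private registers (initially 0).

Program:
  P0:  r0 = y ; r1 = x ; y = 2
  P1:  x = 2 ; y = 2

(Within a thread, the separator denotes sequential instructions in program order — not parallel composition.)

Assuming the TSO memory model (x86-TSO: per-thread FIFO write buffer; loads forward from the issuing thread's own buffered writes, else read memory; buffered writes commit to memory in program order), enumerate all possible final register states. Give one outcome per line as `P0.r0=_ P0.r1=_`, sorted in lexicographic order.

P0.r0=0 P0.r1=0
P0.r0=0 P0.r1=2
P0.r0=2 P0.r1=2

outcome vector order: (P0.r0,P0.r1)
|TSO outcomes| = 3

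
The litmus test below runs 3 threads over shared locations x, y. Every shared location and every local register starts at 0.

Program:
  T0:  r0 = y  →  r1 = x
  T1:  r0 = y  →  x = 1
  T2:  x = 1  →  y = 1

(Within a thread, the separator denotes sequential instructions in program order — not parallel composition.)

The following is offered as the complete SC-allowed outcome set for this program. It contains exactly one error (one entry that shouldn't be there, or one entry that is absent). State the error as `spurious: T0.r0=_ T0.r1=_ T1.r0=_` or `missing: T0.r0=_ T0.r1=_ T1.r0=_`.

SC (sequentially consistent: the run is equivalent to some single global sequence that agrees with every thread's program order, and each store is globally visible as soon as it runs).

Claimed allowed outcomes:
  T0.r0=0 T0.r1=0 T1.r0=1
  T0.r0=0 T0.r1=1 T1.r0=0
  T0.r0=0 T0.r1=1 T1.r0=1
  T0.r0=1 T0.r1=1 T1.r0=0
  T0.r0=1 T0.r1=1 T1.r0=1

outcome vector order: (T0.r0,T0.r1,T1.r0)
SC (6): (0,0,0); (0,0,1); (0,1,0); (0,1,1); (1,1,0); (1,1,1)
SC∖claimed = {(0,0,0)}

missing: T0.r0=0 T0.r1=0 T1.r0=0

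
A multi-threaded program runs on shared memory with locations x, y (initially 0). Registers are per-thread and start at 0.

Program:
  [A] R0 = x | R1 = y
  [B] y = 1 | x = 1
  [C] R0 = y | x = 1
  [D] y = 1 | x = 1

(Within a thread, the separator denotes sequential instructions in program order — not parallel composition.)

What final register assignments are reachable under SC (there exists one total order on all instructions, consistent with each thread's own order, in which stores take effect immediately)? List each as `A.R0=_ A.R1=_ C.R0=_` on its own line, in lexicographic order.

outcome vector order: (A.R0,A.R1,C.R0)
|SC outcomes| = 7

A.R0=0 A.R1=0 C.R0=0
A.R0=0 A.R1=0 C.R0=1
A.R0=0 A.R1=1 C.R0=0
A.R0=0 A.R1=1 C.R0=1
A.R0=1 A.R1=0 C.R0=0
A.R0=1 A.R1=1 C.R0=0
A.R0=1 A.R1=1 C.R0=1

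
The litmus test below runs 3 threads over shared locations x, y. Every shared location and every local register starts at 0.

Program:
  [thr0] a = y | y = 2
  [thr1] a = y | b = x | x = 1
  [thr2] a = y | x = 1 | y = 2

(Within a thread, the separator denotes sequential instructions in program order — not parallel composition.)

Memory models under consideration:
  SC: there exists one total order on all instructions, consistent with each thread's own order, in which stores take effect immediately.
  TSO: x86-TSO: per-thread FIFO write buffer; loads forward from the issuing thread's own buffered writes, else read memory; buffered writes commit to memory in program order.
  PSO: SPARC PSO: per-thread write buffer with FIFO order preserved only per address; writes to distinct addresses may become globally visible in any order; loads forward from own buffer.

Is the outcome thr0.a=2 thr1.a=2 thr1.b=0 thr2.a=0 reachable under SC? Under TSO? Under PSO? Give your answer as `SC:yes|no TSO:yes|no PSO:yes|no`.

outcome vector order: (thr0.a,thr1.a,thr1.b,thr2.a)
SC (11): 0/0/0/0, 0/0/0/2, 0/0/1/0, 0/0/1/2, 0/2/0/0, 0/2/0/2, 0/2/1/0, 0/2/1/2, 2/0/0/0, 2/0/1/0, 2/2/1/0
TSO (11): 0/0/0/0, 0/0/0/2, 0/0/1/0, 0/0/1/2, 0/2/0/0, 0/2/0/2, 0/2/1/0, 0/2/1/2, 2/0/0/0, 2/0/1/0, 2/2/1/0
PSO (12): 0/0/0/0, 0/0/0/2, 0/0/1/0, 0/0/1/2, 0/2/0/0, 0/2/0/2, 0/2/1/0, 0/2/1/2, 2/0/0/0, 2/0/1/0, 2/2/0/0, 2/2/1/0
target 2/2/0/0 ∈ {PSO}

SC:no TSO:no PSO:yes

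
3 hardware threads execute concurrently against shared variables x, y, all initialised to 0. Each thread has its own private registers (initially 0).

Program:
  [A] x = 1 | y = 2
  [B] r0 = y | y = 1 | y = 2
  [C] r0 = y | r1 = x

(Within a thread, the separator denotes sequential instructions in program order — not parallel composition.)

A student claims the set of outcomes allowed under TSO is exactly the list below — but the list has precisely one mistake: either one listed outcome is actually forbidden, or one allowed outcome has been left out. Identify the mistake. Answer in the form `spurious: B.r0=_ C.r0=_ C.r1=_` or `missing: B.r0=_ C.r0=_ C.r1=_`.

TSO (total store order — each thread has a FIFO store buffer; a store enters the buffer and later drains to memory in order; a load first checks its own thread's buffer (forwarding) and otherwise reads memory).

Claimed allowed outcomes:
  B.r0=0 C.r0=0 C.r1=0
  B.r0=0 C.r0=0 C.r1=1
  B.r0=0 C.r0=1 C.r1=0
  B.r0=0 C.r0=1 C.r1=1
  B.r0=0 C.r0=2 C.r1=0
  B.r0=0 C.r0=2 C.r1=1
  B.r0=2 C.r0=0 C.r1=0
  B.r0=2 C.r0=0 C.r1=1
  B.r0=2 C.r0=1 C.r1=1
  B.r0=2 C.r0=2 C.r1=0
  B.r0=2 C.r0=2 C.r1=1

outcome vector order: (B.r0,C.r0,C.r1)
[TSO] allowed = {0/0/0; 0/0/1; 0/1/0; 0/1/1; 0/2/0; 0/2/1; 2/0/0; 2/0/1; 2/1/1; 2/2/1}
claimed∖TSO = {2/2/0}

spurious: B.r0=2 C.r0=2 C.r1=0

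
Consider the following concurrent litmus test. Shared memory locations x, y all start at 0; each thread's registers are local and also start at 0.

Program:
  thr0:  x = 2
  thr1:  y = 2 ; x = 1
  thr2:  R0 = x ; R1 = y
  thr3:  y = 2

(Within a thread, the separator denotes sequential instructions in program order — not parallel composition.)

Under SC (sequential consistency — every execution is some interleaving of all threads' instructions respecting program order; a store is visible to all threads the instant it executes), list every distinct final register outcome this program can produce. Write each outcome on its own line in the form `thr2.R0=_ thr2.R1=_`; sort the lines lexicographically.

thr2.R0=0 thr2.R1=0
thr2.R0=0 thr2.R1=2
thr2.R0=1 thr2.R1=2
thr2.R0=2 thr2.R1=0
thr2.R0=2 thr2.R1=2

outcome vector order: (thr2.R0,thr2.R1)
|SC outcomes| = 5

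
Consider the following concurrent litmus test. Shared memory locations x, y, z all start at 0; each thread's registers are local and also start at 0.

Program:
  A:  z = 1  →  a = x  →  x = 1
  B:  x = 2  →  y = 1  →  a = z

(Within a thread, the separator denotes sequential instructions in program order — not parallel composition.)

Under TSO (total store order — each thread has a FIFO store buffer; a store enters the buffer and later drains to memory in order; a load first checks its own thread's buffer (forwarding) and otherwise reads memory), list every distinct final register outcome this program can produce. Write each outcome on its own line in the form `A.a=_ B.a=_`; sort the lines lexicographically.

A.a=0 B.a=0
A.a=0 B.a=1
A.a=2 B.a=0
A.a=2 B.a=1

outcome vector order: (A.a,B.a)
|TSO outcomes| = 4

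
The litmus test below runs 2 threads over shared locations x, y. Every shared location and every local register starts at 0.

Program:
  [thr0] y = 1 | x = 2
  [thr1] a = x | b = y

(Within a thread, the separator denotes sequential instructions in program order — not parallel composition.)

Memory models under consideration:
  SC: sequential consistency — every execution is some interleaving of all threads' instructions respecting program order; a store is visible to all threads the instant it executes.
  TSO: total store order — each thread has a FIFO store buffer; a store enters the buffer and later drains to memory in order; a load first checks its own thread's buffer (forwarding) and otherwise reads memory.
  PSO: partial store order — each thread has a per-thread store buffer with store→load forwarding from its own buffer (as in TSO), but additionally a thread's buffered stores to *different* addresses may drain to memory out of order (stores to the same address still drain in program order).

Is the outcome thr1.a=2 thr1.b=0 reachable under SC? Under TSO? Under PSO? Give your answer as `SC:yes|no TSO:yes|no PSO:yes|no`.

SC:no TSO:no PSO:yes

outcome vector order: (thr1.a,thr1.b)
SC: 3 outcomes — {0/0, 0/1, 2/1}
TSO: 3 outcomes — {0/0, 0/1, 2/1}
PSO: 4 outcomes — {0/0, 0/1, 2/0, 2/1}
target 2/0 ∈ {PSO}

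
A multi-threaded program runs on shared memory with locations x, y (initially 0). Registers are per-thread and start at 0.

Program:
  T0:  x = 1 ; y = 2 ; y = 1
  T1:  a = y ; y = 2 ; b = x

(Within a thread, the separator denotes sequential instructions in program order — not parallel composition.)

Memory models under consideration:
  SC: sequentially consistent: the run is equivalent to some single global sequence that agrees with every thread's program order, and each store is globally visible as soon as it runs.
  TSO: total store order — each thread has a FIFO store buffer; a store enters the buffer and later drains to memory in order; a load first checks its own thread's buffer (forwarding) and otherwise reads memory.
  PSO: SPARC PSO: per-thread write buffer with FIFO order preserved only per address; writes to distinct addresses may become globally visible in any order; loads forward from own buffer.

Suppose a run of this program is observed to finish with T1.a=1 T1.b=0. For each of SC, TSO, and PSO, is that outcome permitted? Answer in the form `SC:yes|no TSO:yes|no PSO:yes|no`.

outcome vector order: (T1.a,T1.b)
under SC → 00; 01; 11; 21
under TSO → 00; 01; 11; 21
under PSO → 00; 01; 10; 11; 20; 21
target 10 ∈ {PSO}

SC:no TSO:no PSO:yes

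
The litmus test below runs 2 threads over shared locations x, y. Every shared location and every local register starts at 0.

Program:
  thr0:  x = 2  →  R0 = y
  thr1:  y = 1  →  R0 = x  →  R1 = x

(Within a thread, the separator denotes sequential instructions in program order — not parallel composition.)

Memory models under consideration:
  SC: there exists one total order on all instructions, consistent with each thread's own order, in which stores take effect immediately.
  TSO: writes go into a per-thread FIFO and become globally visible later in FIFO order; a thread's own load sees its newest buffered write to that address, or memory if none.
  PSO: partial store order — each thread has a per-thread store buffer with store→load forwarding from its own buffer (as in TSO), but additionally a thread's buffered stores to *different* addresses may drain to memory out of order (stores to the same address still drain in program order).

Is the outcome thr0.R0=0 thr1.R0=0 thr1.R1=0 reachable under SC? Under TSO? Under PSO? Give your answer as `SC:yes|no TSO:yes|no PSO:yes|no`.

outcome vector order: (thr0.R0,thr1.R0,thr1.R1)
[SC] allowed = {<0 2 2>, <1 0 0>, <1 0 2>, <1 2 2>}
[TSO] allowed = {<0 0 0>, <0 0 2>, <0 2 2>, <1 0 0>, <1 0 2>, <1 2 2>}
[PSO] allowed = {<0 0 0>, <0 0 2>, <0 2 2>, <1 0 0>, <1 0 2>, <1 2 2>}
target <0 0 0> ∈ {TSO,PSO}

SC:no TSO:yes PSO:yes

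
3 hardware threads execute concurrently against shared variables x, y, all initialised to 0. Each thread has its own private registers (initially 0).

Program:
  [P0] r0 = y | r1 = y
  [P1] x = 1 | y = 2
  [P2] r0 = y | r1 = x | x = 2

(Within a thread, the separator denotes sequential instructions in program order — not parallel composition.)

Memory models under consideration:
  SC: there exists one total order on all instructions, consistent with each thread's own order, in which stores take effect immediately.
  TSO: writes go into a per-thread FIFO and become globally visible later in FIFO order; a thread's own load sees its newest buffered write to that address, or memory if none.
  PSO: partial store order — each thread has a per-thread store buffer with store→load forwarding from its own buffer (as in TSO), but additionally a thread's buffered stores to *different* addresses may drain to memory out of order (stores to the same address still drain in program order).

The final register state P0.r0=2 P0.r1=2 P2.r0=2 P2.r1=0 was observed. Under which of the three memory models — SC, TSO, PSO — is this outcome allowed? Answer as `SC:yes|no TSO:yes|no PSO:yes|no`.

SC:no TSO:no PSO:yes

outcome vector order: (P0.r0,P0.r1,P2.r0,P2.r1)
[SC] allowed = {(0,0,0,0), (0,0,0,1), (0,0,2,1), (0,2,0,0), (0,2,0,1), (0,2,2,1), (2,2,0,0), (2,2,0,1), (2,2,2,1)}
[TSO] allowed = {(0,0,0,0), (0,0,0,1), (0,0,2,1), (0,2,0,0), (0,2,0,1), (0,2,2,1), (2,2,0,0), (2,2,0,1), (2,2,2,1)}
[PSO] allowed = {(0,0,0,0), (0,0,0,1), (0,0,2,0), (0,0,2,1), (0,2,0,0), (0,2,0,1), (0,2,2,0), (0,2,2,1), (2,2,0,0), (2,2,0,1), (2,2,2,0), (2,2,2,1)}
target (2,2,2,0) ∈ {PSO}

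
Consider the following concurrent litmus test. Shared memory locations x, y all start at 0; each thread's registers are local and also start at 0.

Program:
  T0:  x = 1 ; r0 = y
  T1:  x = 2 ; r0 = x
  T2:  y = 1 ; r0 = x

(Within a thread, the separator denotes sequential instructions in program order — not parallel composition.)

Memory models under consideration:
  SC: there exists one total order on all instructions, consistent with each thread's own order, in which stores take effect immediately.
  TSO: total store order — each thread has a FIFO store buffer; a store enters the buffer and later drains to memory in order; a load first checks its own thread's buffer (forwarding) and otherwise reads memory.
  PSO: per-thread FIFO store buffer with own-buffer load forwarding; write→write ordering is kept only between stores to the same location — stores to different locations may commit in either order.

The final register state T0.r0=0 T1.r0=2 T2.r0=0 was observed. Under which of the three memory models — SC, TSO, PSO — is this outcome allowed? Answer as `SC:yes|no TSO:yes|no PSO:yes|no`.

outcome vector order: (T0.r0,T1.r0,T2.r0)
SC (9): (0,1,1), (0,2,1), (0,2,2), (1,1,0), (1,1,1), (1,1,2), (1,2,0), (1,2,1), (1,2,2)
TSO (12): (0,1,0), (0,1,1), (0,1,2), (0,2,0), (0,2,1), (0,2,2), (1,1,0), (1,1,1), (1,1,2), (1,2,0), (1,2,1), (1,2,2)
PSO (12): (0,1,0), (0,1,1), (0,1,2), (0,2,0), (0,2,1), (0,2,2), (1,1,0), (1,1,1), (1,1,2), (1,2,0), (1,2,1), (1,2,2)
target (0,2,0) ∈ {TSO,PSO}

SC:no TSO:yes PSO:yes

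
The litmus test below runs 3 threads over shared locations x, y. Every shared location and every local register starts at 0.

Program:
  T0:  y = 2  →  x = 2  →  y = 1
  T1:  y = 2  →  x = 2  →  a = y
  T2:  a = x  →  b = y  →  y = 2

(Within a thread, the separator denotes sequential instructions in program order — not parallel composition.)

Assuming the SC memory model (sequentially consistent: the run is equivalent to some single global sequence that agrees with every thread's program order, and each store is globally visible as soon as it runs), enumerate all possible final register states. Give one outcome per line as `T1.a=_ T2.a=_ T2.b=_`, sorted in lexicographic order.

T1.a=1 T2.a=0 T2.b=0
T1.a=1 T2.a=0 T2.b=1
T1.a=1 T2.a=0 T2.b=2
T1.a=1 T2.a=2 T2.b=1
T1.a=1 T2.a=2 T2.b=2
T1.a=2 T2.a=0 T2.b=0
T1.a=2 T2.a=0 T2.b=1
T1.a=2 T2.a=0 T2.b=2
T1.a=2 T2.a=2 T2.b=1
T1.a=2 T2.a=2 T2.b=2

outcome vector order: (T1.a,T2.a,T2.b)
|SC outcomes| = 10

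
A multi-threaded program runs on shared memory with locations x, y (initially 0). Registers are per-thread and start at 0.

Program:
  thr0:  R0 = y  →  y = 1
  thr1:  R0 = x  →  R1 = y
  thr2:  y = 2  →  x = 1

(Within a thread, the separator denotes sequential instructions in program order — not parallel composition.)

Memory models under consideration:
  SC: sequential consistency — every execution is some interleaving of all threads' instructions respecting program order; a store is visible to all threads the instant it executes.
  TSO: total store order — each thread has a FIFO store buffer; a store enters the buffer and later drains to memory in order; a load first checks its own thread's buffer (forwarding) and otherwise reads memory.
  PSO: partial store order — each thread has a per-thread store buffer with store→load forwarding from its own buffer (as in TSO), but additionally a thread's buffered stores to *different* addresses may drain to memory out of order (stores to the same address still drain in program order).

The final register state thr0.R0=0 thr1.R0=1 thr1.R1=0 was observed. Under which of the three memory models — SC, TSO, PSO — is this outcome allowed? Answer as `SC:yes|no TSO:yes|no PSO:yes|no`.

outcome vector order: (thr0.R0,thr1.R0,thr1.R1)
SC: 10 outcomes — {<0 0 0> <0 0 1> <0 0 2> <0 1 1> <0 1 2> <2 0 0> <2 0 1> <2 0 2> <2 1 1> <2 1 2>}
TSO: 10 outcomes — {<0 0 0> <0 0 1> <0 0 2> <0 1 1> <0 1 2> <2 0 0> <2 0 1> <2 0 2> <2 1 1> <2 1 2>}
PSO: 12 outcomes — {<0 0 0> <0 0 1> <0 0 2> <0 1 0> <0 1 1> <0 1 2> <2 0 0> <2 0 1> <2 0 2> <2 1 0> <2 1 1> <2 1 2>}
target <0 1 0> ∈ {PSO}

SC:no TSO:no PSO:yes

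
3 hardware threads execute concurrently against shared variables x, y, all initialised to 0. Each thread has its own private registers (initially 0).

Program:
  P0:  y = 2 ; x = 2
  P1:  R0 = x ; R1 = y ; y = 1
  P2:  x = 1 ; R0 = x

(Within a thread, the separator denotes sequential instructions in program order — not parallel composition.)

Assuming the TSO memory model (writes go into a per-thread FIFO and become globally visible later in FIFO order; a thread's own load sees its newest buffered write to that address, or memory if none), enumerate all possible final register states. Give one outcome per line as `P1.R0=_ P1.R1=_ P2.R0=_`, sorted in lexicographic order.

P1.R0=0 P1.R1=0 P2.R0=1
P1.R0=0 P1.R1=0 P2.R0=2
P1.R0=0 P1.R1=2 P2.R0=1
P1.R0=0 P1.R1=2 P2.R0=2
P1.R0=1 P1.R1=0 P2.R0=1
P1.R0=1 P1.R1=0 P2.R0=2
P1.R0=1 P1.R1=2 P2.R0=1
P1.R0=1 P1.R1=2 P2.R0=2
P1.R0=2 P1.R1=2 P2.R0=1
P1.R0=2 P1.R1=2 P2.R0=2

outcome vector order: (P1.R0,P1.R1,P2.R0)
|TSO outcomes| = 10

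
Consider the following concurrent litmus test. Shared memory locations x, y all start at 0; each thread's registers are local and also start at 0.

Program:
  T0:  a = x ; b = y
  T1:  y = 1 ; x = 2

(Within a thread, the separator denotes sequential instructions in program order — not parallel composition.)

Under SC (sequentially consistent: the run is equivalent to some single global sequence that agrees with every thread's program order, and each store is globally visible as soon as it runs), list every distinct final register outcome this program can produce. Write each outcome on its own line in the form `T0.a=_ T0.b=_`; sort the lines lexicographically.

outcome vector order: (T0.a,T0.b)
|SC outcomes| = 3

T0.a=0 T0.b=0
T0.a=0 T0.b=1
T0.a=2 T0.b=1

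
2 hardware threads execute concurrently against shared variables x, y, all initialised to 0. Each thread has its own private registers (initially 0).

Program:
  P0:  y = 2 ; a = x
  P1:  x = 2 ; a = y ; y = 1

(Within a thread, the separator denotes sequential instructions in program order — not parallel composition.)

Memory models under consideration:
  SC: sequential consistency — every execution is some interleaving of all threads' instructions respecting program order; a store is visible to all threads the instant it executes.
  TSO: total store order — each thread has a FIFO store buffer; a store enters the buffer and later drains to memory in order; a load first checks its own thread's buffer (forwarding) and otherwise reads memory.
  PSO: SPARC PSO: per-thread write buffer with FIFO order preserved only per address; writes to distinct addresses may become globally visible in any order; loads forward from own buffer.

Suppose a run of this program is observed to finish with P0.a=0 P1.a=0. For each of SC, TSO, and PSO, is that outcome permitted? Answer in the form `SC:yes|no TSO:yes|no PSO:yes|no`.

outcome vector order: (P0.a,P1.a)
[SC] allowed = {02; 20; 22}
[TSO] allowed = {00; 02; 20; 22}
[PSO] allowed = {00; 02; 20; 22}
target 00 ∈ {TSO,PSO}

SC:no TSO:yes PSO:yes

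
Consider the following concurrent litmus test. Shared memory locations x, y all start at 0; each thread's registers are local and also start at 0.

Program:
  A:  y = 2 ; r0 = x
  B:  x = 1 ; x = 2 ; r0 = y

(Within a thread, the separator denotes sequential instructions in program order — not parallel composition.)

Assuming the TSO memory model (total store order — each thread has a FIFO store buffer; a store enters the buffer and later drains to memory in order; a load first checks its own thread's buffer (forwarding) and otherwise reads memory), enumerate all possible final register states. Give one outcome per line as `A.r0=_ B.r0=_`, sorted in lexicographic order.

outcome vector order: (A.r0,B.r0)
|TSO outcomes| = 6

A.r0=0 B.r0=0
A.r0=0 B.r0=2
A.r0=1 B.r0=0
A.r0=1 B.r0=2
A.r0=2 B.r0=0
A.r0=2 B.r0=2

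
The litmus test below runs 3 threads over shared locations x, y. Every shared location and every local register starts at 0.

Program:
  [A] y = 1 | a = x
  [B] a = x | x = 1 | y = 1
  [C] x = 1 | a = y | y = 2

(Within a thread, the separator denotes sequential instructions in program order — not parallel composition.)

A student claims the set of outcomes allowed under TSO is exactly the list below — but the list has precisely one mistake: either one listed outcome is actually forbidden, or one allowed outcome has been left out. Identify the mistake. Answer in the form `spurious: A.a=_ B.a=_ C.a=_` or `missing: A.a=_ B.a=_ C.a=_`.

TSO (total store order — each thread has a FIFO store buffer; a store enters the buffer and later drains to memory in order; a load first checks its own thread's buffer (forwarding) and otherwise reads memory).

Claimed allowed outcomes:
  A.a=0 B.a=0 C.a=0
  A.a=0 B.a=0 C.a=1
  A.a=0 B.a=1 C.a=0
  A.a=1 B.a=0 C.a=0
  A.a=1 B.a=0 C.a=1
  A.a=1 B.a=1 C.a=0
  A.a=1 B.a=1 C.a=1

outcome vector order: (A.a,B.a,C.a)
[TSO] allowed = {0/0/0; 0/0/1; 0/1/0; 0/1/1; 1/0/0; 1/0/1; 1/1/0; 1/1/1}
TSO∖claimed = {0/1/1}

missing: A.a=0 B.a=1 C.a=1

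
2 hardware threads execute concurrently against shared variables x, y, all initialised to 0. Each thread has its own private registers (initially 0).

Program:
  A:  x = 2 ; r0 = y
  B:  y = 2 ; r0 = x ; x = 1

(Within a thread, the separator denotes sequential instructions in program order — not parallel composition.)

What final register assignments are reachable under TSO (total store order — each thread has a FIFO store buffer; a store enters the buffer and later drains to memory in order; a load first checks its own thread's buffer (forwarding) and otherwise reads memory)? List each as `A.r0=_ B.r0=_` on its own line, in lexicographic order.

outcome vector order: (A.r0,B.r0)
|TSO outcomes| = 4

A.r0=0 B.r0=0
A.r0=0 B.r0=2
A.r0=2 B.r0=0
A.r0=2 B.r0=2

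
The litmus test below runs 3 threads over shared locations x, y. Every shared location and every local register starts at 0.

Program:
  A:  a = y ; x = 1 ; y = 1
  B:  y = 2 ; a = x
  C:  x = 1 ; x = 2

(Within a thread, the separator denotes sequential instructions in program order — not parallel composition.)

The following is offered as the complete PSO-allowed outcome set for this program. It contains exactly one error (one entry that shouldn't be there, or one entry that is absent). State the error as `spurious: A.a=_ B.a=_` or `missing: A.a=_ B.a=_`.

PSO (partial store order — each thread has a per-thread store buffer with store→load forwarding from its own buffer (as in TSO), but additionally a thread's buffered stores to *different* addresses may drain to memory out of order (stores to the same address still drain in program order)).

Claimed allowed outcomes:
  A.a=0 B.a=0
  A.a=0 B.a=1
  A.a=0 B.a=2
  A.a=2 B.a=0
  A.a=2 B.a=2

outcome vector order: (A.a,B.a)
PSO: 6 outcomes — {(0,0); (0,1); (0,2); (2,0); (2,1); (2,2)}
PSO∖claimed = {(2,1)}

missing: A.a=2 B.a=1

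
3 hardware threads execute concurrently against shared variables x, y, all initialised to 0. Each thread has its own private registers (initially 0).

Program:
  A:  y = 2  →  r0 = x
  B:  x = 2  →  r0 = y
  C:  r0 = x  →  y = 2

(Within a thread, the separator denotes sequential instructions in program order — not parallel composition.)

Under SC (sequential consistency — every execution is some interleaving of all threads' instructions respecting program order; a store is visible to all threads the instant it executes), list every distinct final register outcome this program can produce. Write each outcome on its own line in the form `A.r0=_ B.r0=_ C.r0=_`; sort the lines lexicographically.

outcome vector order: (A.r0,B.r0,C.r0)
|SC outcomes| = 6

A.r0=0 B.r0=2 C.r0=0
A.r0=0 B.r0=2 C.r0=2
A.r0=2 B.r0=0 C.r0=0
A.r0=2 B.r0=0 C.r0=2
A.r0=2 B.r0=2 C.r0=0
A.r0=2 B.r0=2 C.r0=2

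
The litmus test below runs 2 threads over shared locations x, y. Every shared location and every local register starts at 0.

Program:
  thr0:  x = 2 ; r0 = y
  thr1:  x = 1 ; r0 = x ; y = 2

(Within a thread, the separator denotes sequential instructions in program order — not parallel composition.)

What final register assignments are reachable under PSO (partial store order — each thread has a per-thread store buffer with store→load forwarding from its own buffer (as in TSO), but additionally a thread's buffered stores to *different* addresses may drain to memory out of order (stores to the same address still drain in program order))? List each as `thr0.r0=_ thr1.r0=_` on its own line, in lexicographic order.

thr0.r0=0 thr1.r0=1
thr0.r0=0 thr1.r0=2
thr0.r0=2 thr1.r0=1
thr0.r0=2 thr1.r0=2

outcome vector order: (thr0.r0,thr1.r0)
|PSO outcomes| = 4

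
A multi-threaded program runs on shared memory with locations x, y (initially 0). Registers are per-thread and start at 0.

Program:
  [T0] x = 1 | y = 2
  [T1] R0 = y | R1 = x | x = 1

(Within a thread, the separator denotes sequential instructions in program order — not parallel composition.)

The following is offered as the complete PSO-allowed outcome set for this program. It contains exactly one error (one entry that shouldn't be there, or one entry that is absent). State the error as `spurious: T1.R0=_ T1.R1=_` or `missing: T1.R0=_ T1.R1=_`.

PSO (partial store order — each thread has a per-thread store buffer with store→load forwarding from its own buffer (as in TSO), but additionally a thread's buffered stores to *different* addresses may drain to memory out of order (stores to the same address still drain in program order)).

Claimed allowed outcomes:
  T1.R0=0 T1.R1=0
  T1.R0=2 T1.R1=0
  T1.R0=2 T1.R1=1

missing: T1.R0=0 T1.R1=1

outcome vector order: (T1.R0,T1.R1)
PSO: 4 outcomes — {0/0 0/1 2/0 2/1}
PSO∖claimed = {0/1}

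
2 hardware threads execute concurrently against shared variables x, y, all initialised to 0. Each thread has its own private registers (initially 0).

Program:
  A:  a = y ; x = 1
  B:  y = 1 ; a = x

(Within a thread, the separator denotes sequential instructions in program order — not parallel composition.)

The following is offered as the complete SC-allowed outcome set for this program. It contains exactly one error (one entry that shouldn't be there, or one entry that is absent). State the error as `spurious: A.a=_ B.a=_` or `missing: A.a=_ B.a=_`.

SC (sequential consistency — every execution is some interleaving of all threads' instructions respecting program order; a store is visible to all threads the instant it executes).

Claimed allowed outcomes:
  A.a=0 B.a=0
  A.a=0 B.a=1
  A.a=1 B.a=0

outcome vector order: (A.a,B.a)
SC (4): (0,0) (0,1) (1,0) (1,1)
SC∖claimed = {(1,1)}

missing: A.a=1 B.a=1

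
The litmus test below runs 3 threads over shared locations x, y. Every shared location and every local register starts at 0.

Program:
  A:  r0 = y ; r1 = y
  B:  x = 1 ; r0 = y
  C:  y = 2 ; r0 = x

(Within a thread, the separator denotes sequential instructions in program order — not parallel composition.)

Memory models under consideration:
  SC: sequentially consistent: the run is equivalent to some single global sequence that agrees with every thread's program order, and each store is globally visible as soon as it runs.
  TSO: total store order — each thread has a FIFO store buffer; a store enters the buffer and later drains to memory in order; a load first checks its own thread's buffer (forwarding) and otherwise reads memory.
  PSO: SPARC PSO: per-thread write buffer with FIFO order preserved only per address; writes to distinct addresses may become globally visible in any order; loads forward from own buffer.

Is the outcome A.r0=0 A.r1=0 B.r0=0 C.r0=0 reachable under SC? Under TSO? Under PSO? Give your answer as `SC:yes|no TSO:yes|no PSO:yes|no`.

outcome vector order: (A.r0,A.r1,B.r0,C.r0)
[SC] allowed = {0001; 0020; 0021; 0201; 0220; 0221; 2201; 2220; 2221}
[TSO] allowed = {0000; 0001; 0020; 0021; 0200; 0201; 0220; 0221; 2200; 2201; 2220; 2221}
[PSO] allowed = {0000; 0001; 0020; 0021; 0200; 0201; 0220; 0221; 2200; 2201; 2220; 2221}
target 0000 ∈ {TSO,PSO}

SC:no TSO:yes PSO:yes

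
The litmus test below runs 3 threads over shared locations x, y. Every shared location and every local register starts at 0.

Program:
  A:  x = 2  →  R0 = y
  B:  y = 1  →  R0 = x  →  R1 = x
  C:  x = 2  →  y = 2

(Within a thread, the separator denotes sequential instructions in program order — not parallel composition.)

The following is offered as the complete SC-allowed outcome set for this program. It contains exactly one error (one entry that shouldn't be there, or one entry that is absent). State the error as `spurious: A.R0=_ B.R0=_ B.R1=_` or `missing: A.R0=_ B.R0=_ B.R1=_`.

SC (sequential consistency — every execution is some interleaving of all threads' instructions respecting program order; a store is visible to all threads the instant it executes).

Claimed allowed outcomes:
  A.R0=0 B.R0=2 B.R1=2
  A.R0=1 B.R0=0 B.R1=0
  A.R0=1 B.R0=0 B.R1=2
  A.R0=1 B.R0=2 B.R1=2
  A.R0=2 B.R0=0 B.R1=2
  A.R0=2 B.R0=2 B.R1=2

outcome vector order: (A.R0,B.R0,B.R1)
SC: 7 outcomes — {022; 100; 102; 122; 200; 202; 222}
SC∖claimed = {200}

missing: A.R0=2 B.R0=0 B.R1=0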